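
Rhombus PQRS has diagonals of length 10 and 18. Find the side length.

Half-diagonals are 5 and 9. side = sqrt(5^2 + 9^2) = sqrt(106)

sqrt(106)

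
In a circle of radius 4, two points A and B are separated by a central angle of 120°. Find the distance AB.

Chord = 2(4) sin(60°) = 4*sqrt(3)

4*sqrt(3)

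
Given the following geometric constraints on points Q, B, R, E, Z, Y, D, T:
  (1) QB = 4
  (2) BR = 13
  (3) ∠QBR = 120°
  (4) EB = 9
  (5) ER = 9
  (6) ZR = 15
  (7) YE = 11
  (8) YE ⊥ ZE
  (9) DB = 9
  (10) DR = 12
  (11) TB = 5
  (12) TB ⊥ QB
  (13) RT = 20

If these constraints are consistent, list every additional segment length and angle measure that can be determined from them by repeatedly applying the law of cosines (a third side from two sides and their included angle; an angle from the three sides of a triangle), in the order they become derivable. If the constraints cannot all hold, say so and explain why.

These constraints are not satisfiable: by the triangle inequality in triangle BRT, (2) BR = 13 and (11) TB = 5 force RT ≤ 13 + 5 = 18, but (13) says RT = 20. No planar figure meets all of them, so nothing further can be derived.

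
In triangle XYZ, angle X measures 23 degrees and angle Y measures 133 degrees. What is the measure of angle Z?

Let angle Z = x. Then 23 + 133 + x = 180.
x = 180 - 156 = 24 degrees.

24 degrees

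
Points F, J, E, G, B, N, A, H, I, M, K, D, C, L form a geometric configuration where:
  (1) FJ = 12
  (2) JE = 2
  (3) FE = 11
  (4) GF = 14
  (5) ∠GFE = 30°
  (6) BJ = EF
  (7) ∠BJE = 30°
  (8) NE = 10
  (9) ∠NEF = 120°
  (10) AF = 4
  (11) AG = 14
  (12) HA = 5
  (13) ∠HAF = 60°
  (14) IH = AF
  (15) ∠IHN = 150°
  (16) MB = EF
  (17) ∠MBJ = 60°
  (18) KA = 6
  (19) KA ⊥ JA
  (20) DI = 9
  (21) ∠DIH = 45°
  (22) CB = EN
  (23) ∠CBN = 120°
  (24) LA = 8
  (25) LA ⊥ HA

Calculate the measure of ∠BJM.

From the given relations: BJ = EF = 11; MB = EF = 11.
Step 1: By the law of cosines on triangle JBM: JM² = 11² + 11² − 2·11·11·cos(60°) = 121, so JM = 11.
Step 2: By the inverse law of cosines on triangle BJM: cos(∠BJM) = (11² + 11² − 11²) / (2·11·11) = 121/242 = 0.5, so ∠BJM = 60°.

Therefore, the measure of angle ∠BJM = 60°.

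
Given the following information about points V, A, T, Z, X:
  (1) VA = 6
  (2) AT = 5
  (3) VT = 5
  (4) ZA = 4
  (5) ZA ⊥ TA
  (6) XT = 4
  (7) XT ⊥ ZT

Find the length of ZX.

Step 1: By the law of cosines on triangle ZAT: ZT² = 4² + 5² − 2·4·5·cos(90°) = 41, so ZT = √41.
Step 2: By the law of cosines on triangle ZTX: ZX² = √41² + 4² − 2·√41·4·cos(90°) = 57, so ZX = √57.

Therefore, the length of ZX = √57.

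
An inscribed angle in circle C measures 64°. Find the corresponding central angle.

The inscribed angle theorem states that a central angle is always twice any inscribed angle that subtends the same arc.
Since the inscribed angle is 64°, the central angle = 2 × 64° = 128°.

128°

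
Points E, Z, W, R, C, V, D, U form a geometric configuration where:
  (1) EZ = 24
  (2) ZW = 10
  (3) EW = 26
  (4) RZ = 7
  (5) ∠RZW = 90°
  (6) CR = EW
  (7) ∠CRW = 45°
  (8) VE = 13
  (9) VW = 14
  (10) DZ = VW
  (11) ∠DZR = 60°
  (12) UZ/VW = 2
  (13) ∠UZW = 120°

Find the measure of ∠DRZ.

From the given relations: DZ = VW = 14.
Step 1: By the law of cosines on triangle RZD: RD² = 7² + 14² − 2·7·14·cos(60°) = 147, so RD = 7·√3.
Step 2: By the inverse law of cosines on triangle DRZ: cos(∠DRZ) = ((7·√3)² + 7² − 14²) / (2·7·√3·7) = 0/169.74 = 0, so ∠DRZ = 90°.

Therefore, the measure of angle ∠DRZ = 90°.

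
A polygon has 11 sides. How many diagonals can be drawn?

The number of diagonals in an n-gon is n(n - 3)/2.
For n = 11: 11(11 - 3)/2 = 11 × 8 / 2 = 44.

44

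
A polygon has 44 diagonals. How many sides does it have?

Using d = n(n - 3)/2, we solve 44 = n(n - 3)/2.
So n(n - 3) = 88.
Testing n = 11: 11 * 8 = 88 = 88. Correct.
The polygon has 11 sides.

11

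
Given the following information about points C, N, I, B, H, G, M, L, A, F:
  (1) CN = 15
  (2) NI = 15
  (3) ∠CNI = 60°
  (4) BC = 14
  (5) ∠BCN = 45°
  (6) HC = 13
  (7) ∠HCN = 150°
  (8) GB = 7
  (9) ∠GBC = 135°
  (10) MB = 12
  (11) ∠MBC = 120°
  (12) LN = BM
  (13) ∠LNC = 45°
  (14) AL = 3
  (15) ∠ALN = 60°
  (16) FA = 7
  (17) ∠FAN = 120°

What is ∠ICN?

Step 1: By the law of cosines on triangle CNI: CI² = 15² + 15² − 2·15·15·cos(60°) = 225, so CI = 15.
Step 2: By the inverse law of cosines on triangle ICN: cos(∠ICN) = (15² + 15² − 15²) / (2·15·15) = 225/450 = 0.5, so ∠ICN = 60°.

Therefore, the measure of angle ∠ICN = 60°.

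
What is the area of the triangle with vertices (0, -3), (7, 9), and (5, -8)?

The Shoelace formula computes the area from vertex coordinates by summing cross products.
For vertices (0,-3), (7,9), (5,-8):
Signed sum = 0*9 - 7*-3 + 7*-8 - 5*9 + 5*-3 - 0*-8
= 21 + -101 + -15 = -95
Area = (1/2)|-95| = 95/2.

95/2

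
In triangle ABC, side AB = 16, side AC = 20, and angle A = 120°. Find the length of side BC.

By the law of cosines: BC^2 = AB^2 + AC^2 - 2*AB*AC*cos(A)
BC^2 = 16^2 + 20^2 - 2*16*20*cos(120°)
BC^2 = 256 + 400 - 640*(-1/2)
BC^2 = 976
BC = 4*sqrt(61)

4*sqrt(61)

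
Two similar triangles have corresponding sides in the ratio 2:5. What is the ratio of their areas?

Area scales with the square of linear dimensions. If every length is multiplied by 2/5, then the area is multiplied by (2/5)^2 = 4/25.
The area ratio is 4:25.

4:25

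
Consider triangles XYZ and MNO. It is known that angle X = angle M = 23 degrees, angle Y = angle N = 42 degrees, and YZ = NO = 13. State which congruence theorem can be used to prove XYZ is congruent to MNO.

Consider the given information: angle X = angle M = 23 degrees, angle Y = angle N = 42 degrees, and YZ = NO = 13
This is not SSS or HL: SSS requires all three pairs of sides, but we don't have that. HL only applies to right triangles with matching hypotenuse and leg.
The correct criterion is AAS. Two pairs of corresponding angles and a non-included side are equal (Angle-Angle-Side).

AAS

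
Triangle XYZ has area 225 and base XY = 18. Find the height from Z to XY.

Area = (1/2) * base * height
height = 2 * Area / base
height = 2 * 225 / 18
height = 450 / 18
height = 25

25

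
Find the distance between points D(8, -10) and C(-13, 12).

d = sqrt((-21)^2 + (22)^2) = sqrt(925) = 5*sqrt(37)

5*sqrt(37)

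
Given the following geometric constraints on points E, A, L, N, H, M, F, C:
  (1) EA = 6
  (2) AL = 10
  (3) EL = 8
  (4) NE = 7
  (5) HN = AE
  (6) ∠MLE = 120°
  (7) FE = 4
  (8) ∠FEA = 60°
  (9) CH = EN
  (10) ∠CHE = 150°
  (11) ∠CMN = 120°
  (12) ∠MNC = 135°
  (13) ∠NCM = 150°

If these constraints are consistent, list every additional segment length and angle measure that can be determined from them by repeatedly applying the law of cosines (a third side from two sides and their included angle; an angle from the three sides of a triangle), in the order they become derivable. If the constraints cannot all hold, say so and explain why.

These constraints are not satisfiable: (11), (12) and (13) are the three interior angles of triangle CMN, which must sum to 180°, but 120° + 135° + 150° = 405°. No planar figure meets all of them, so nothing further can be derived.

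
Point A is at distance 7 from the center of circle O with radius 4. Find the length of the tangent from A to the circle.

The tangent, radius, and line from the external point to the center form a right triangle.
The right angle is where the tangent meets the radius.
By the Pythagorean theorem: tangent² + 4² = 7²
tangent² = 49 - 16 = 33
tangent = sqrt(33)

sqrt(33)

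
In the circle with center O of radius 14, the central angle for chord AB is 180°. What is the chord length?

Chord = 2(14) sin(90°) = 28

28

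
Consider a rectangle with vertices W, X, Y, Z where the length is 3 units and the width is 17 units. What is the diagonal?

Using the Pythagorean theorem:
d² = 3² + 17² = 9 + 289 = 298
d = sqrt(298)

sqrt(298)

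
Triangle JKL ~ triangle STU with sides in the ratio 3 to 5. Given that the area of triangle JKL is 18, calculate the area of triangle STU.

For similar figures, the area ratio equals the square of the side ratio.
Side ratio (JKL to STU) = 3:5, so area ratio = 3^2:5^2 = 9:25.
If the area of JKL is 18, then the area of STU = 18 * (25/9) = 50.

50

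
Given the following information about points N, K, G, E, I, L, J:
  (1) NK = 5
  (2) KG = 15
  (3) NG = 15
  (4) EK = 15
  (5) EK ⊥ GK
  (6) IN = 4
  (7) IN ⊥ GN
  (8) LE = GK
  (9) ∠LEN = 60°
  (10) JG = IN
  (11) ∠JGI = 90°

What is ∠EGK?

Step 1: By the law of cosines on triangle GKE: GE² = 15² + 15² − 2·15·15·cos(90°) = 450, so GE = 15·√2.
Step 2: By the inverse law of cosines on triangle EGK: cos(∠EGK) = ((15·√2)² + 15² − 15²) / (2·15·√2·15) = 450/636.4 = 0.7071, so ∠EGK = 45°.

Therefore, the measure of angle ∠EGK = 45°.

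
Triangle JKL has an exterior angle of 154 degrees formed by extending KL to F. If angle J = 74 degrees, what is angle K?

By the exterior angle theorem: exterior angle = sum of remote interior angles.
154 = 74 + angle K
angle K = 154 - 74 = 80 degrees

80 degrees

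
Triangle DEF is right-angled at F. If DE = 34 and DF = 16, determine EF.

By the Pythagorean theorem: EF^2 = DE^2 - DF^2
EF^2 = 34^2 - 16^2 = 1156 - 256 = 900
EF = sqrt(900) = 30

30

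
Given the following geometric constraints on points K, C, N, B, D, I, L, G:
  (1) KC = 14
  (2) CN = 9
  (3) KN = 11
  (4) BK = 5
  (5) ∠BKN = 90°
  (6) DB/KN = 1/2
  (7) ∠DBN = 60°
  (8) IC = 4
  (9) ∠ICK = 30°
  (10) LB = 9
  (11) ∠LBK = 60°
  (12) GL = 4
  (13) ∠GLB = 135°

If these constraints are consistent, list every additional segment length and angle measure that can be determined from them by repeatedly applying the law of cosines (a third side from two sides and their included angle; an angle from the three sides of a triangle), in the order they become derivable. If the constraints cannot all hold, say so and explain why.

The constraints are consistent. Derivable facts, in order:
After 1 step:
- BG ≈ 12.16
- KI ≈ 10.72
- KL = √61
- NB = √146
- ∠CKN = 39.98°
- ∠CNK = 88.26°
- ∠KCN = 51.75°
After 2 steps:
- ND ≈ 10.48
- ∠BGL = 31.55°
- ∠BKL = 86.33°
- ∠BLK = 33.67°
- ∠BNK = 24.44°
- ∠CIK = 139.25°
- ∠CKI = 10.75°
- ∠GBL = 13.45°
- ∠KBN = 65.56°
After 3 steps:
- ∠BDN = 92.96°
- ∠BND = 27.04°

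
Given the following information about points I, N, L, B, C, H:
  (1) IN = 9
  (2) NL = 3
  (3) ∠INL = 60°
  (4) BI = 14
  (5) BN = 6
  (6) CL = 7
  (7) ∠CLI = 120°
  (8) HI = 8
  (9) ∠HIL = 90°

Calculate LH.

Step 1: By the law of cosines on triangle LNI: LI² = 3² + 9² − 2·3·9·cos(60°) = 63, so LI = 3·√7.
Step 2: By the law of cosines on triangle LIH: LH² = (3·√7)² + 8² − 2·3·√7·8·cos(90°) = 127, so LH = √127.

Therefore, the length of LH = √127.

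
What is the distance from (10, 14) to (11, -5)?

The horizontal distance is |11 - 10| = 1 and the vertical distance is |-5 - 14| = 19.
By the Pythagorean theorem, d = sqrt(1^2 + 19^2) = sqrt(362).

sqrt(362)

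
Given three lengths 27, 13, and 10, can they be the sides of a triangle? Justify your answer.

No.
The triangle inequality is violated: 13 + 10 = 23 ≤ 27.
These lengths cannot form a triangle.

No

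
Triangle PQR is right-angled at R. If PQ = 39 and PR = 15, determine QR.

By the Pythagorean theorem: QR^2 = PQ^2 - PR^2
QR^2 = 39^2 - 15^2 = 1521 - 225 = 1296
QR = sqrt(1296) = 36

36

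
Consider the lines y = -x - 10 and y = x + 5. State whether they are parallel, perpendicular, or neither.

Slope of line 1: m1 = -1
Slope of line 2: m2 = 1
m1 * m2 = -1, so perpendicular.

Perpendicular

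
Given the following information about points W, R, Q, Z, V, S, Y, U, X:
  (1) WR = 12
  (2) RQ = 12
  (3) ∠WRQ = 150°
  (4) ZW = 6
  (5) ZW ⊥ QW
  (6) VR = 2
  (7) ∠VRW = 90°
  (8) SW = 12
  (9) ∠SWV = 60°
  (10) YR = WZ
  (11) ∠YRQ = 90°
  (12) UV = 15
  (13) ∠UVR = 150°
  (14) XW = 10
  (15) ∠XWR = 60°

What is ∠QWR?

Step 1: By the law of cosines on triangle WRQ: WQ² = 12² + 12² − 2·12·12·cos(150°) = 537.42, so WQ ≈ 23.18.
Step 2: By the inverse law of cosines on triangle QWR: cos(∠QWR) = (23.18² + 12² − 12²) / (2·23.18·12) = 537.42/556.37 = 0.9659, so ∠QWR = 15°.

Therefore, the measure of angle ∠QWR = 15°.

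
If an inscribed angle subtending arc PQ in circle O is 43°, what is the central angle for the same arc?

Central angle = 2 × 43° = 86° (inscribed angle theorem).

86°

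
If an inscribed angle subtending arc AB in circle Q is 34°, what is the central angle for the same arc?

Central angle = 2 × 34° = 68° (inscribed angle theorem).

68°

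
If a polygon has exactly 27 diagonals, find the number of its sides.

Using d = n(n - 3)/2, we solve 27 = n(n - 3)/2.
So n(n - 3) = 54.
Testing n = 9: 9 * 6 = 54 = 54. Correct.
The polygon has 9 sides.

9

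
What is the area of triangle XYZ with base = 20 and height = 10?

A triangle's area is half the area of a rectangle with the same base and height.
Area = (1/2) * 20 * 10 = 100.

100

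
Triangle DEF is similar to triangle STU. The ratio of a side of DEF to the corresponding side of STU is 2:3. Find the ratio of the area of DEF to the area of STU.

Area scales with the square of linear dimensions. If every length is multiplied by 2/3, then the area is multiplied by (2/3)^2 = 4/9.
The area ratio is 4:9.

4:9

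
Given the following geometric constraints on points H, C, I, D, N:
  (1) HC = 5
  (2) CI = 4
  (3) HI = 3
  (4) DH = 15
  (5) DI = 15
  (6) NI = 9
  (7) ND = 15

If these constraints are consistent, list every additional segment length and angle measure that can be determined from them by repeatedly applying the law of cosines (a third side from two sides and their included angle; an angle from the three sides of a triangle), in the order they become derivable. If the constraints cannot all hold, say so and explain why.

The constraints are consistent. Derivable facts, in order:
After 1 step:
- ∠CHI = 53.13°
- ∠CIH = 90°
- ∠DHI = 84.26°
- ∠DIH = 84.26°
- ∠DIN = 72.54°
- ∠DNI = 72.54°
- ∠HCI = 36.87°
- ∠HDI = 11.48°
- ∠IDN = 34.92°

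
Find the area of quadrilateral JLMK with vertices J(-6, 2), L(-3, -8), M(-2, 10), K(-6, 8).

Using the Shoelace formula for a quadrilateral (vertices in order):
Area = (1/2)|sum of (x_i * y_(i+1) - x_(i+1) * y_i)|
Terms: (-6*-8 - -3*2) = 54, (-3*10 - -2*-8) = -46, (-2*8 - -6*10) = 44, (-6*2 - -6*8) = 36
Sum = 88
Area = (1/2)(88) = 44

44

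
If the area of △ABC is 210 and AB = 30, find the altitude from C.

Rearranging the area formula Area = (1/2) * base * height:
height = 2 * Area / base = 2 * 210 / 30 = 14.

14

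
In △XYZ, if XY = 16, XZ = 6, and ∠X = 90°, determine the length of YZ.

The included angle is 90°, so the triangle is right-angled at X. The opposite side YZ is the hypotenuse.
By the Pythagorean theorem: YZ = sqrt(16^2 + 6^2) = sqrt(292) = 2*sqrt(73).

2*sqrt(73)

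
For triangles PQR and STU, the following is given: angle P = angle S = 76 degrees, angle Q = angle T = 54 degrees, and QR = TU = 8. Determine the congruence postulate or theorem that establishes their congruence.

Consider the given information: angle P = angle S = 76 degrees, angle Q = angle T = 54 degrees, and QR = TU = 8
This is not ASA or HL: ASA requires two angles and the side between them. HL only applies to right triangles with matching hypotenuse and leg.
The correct criterion is AAS. Two pairs of corresponding angles and a non-included side are equal (Angle-Angle-Side).

AAS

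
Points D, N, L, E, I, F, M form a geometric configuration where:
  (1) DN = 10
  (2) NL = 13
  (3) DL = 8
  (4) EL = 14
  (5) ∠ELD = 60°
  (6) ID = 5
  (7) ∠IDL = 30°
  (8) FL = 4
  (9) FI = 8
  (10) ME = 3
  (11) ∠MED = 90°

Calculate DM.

Step 1: By the law of cosines on triangle ELD: ED² = 14² + 8² − 2·14·8·cos(60°) = 148, so ED = 2·√37.
Step 2: By the law of cosines on triangle DEM: DM² = (2·√37)² + 3² − 2·2·√37·3·cos(90°) = 157, so DM = √157.

Therefore, the length of DM = √157.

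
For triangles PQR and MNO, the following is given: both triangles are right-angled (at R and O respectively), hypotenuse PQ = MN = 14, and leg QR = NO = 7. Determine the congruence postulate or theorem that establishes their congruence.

The given information matches HL: The hypotenuse and one leg of two right triangles are equal (Hypotenuse-Leg).

HL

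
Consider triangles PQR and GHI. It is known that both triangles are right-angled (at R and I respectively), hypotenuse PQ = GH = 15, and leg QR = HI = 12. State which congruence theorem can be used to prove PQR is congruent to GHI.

Consider the given information: both triangles are right-angled (at R and I respectively), hypotenuse PQ = GH = 15, and leg QR = HI = 12
This is not SSS or ASA: SSS requires all three pairs of sides, but we don't have that. ASA requires two angles and the side between them.
The correct criterion is HL. The hypotenuse and one leg of two right triangles are equal (Hypotenuse-Leg).

HL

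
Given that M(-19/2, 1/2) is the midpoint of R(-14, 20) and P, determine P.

Using the midpoint formula: M = ((x1 + x2)/2, (y1 + y2)/2)
We know M = (-19/2, 1/2) and R = (-14, 20)
For x: -19/2 = (-14 + x2)/2, so x2 = 2*-19/2 - -14 = -5
For y: 1/2 = (20 + y2)/2, so y2 = 2*1/2 - 20 = -19
P = (-5, -19)

(-5, -19)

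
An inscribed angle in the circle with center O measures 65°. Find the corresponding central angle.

The inscribed angle theorem states that a central angle is always twice any inscribed angle that subtends the same arc.
Since the inscribed angle is 65°, the central angle = 2 × 65° = 130°.

130°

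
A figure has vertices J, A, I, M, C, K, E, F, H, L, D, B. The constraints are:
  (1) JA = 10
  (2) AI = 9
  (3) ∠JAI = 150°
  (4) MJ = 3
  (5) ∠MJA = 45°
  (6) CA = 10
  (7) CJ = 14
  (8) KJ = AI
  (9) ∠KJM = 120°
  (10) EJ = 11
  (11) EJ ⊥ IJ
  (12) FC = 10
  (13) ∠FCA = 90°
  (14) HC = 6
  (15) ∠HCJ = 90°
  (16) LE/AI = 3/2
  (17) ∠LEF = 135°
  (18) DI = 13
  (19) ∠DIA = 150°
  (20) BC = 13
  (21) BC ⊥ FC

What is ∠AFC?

Step 1: By the law of cosines on triangle FCA: FA² = 10² + 10² − 2·10·10·cos(90°) = 200, so FA = 10·√2.
Step 2: By the inverse law of cosines on triangle AFC: cos(∠AFC) = ((10·√2)² + 10² − 10²) / (2·10·√2·10) = 200/282.84 = 0.7071, so ∠AFC = 45°.

Therefore, the measure of angle ∠AFC = 45°.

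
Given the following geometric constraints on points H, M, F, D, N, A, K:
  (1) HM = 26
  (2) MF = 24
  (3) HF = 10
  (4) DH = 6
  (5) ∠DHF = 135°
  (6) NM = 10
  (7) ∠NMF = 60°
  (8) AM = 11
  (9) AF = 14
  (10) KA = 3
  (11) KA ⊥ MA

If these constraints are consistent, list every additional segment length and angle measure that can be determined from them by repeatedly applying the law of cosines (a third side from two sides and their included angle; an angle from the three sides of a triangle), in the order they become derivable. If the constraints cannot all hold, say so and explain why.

The constraints are consistent. Derivable facts, in order:
After 1 step:
- FD ≈ 14.86
- FN = 2·√109
- MK = √130
- ∠AFM = 14.36°
- ∠AMF = 18.4°
- ∠FAM = 147.24°
- ∠FHM = 67.38°
- ∠FMH = 22.62°
- ∠HFM = 90°
After 2 steps:
- ∠AKM = 74.74°
- ∠AMK = 15.26°
- ∠DFH = 16.59°
- ∠FDH = 28.41°
- ∠FNM = 95.5°
- ∠MFN = 24.5°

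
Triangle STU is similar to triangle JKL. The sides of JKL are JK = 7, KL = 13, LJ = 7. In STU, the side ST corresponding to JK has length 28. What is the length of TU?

Similar triangles have proportional sides. Setting up the proportion:
ST / JK = TU / KL
28 / 7 = TU / 13
TU = 13 * 28 / 7 = 52.

52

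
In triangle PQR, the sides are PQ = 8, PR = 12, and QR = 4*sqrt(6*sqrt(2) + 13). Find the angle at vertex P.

cos(P) = (8² + 12² - (4*sqrt(6*sqrt(2) + 13))²) / (2 × 8 × 12) = -sqrt(2)/2, so P = arccos(-sqrt(2)/2) = 135°.

135°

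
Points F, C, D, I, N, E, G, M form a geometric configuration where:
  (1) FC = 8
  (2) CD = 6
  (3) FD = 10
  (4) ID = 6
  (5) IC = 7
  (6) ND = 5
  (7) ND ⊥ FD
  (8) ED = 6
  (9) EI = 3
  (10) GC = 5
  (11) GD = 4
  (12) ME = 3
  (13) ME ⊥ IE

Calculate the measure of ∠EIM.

Step 1: By the law of cosines on triangle IEM: IM² = 3² + 3² − 2·3·3·cos(90°) = 18, so IM = 3·√2.
Step 2: By the inverse law of cosines on triangle EIM: cos(∠EIM) = (3² + (3·√2)² − 3²) / (2·3·3·√2) = 18/25.46 = 0.7071, so ∠EIM = 45°.

Therefore, the measure of angle ∠EIM = 45°.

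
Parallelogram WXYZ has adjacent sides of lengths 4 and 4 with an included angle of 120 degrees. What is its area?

Area = a * b * sin(theta)
Area = 4 * 4 * sin(120 degrees)
Area = 16 * sqrt(3)/2
Area = 8*sqrt(3)

8*sqrt(3)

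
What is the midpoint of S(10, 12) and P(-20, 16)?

The midpoint is the average of the coordinates:
x: (10 + -20)/2 = -5
y: (12 + 16)/2 = 14
Midpoint = (-5, 14)

(-5, 14)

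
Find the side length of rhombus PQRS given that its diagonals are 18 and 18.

In a rhombus, the diagonals bisect each other perpendicularly, creating four congruent right triangles.
Each triangle has legs 9 (half of 18) and 9 (half of 18).
The hypotenuse of each right triangle is a side of the rhombus:
side = sqrt(9^2 + 9^2) = sqrt(162) = 9*sqrt(2)

9*sqrt(2)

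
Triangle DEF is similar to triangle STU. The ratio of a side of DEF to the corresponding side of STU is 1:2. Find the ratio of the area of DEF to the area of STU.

The ratio of areas of similar triangles equals the square of the side ratio.
Side ratio = 1:2
Area ratio = (1/2)^2 = 1/4 = 1:4

1:4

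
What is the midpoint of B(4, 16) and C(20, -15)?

The midpoint is the point halfway along the segment.
Move half the horizontal distance: 4 + (20 - 4)/2 = 4 + 16/2 = 12
Move half the vertical distance: 16 + (-15 - 16)/2 = 16 + -31/2 = 1/2
Midpoint = (12, 1/2)

(12, 1/2)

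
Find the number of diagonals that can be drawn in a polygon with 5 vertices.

The number of diagonals in an n-gon is n(n - 3)/2.
For n = 5: 5(5 - 3)/2 = 5 × 2 / 2 = 5.

5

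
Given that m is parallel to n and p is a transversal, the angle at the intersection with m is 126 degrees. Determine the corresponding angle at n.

Corresponding angles formed by parallel lines and a transversal are equal.
The given angle is 126 degrees.
The corresponding angle = 126 degrees.

126 degrees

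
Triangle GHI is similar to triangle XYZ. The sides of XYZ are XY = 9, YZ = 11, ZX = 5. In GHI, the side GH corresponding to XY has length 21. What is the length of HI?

k = 21/9 = 7/3. HI = 7/3 * 11 = 77/3.

77/3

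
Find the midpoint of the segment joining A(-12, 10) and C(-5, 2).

M = ((x₁ + x₂)/2, (y₁ + y₂)/2)
= ((-12 + -5)/2, (10 + 2)/2)
= (-17/2, 12/2) = (-17/2, 6)

(-17/2, 6)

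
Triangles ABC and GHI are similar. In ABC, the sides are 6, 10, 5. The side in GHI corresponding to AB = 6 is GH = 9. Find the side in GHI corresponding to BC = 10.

k = 9/6 = 3/2. HI = 3/2 * 10 = 15.

15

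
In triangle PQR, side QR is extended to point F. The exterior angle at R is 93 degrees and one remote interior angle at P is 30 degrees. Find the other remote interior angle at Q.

angle Q = 93 - 30 = 63 degrees (exterior angle theorem).

63 degrees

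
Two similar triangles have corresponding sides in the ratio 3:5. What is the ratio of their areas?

Area scales with the square of linear dimensions. If every length is multiplied by 3/5, then the area is multiplied by (3/5)^2 = 9/25.
The area ratio is 9:25.

9:25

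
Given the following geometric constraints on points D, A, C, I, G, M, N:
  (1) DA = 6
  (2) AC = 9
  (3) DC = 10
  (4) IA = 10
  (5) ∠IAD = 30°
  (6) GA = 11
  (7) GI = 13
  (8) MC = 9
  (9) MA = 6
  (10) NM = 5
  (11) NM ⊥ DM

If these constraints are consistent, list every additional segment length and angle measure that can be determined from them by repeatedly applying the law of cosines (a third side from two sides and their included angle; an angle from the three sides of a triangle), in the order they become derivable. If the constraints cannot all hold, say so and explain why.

The constraints are consistent. Derivable facts, in order:
After 1 step:
- DI ≈ 5.66
- ∠ACD = 36.34°
- ∠ACM = 38.94°
- ∠ADC = 62.72°
- ∠AGI = 48.37°
- ∠AIG = 55.3°
- ∠AMC = 70.53°
- ∠CAD = 80.94°
- ∠CAM = 70.53°
- ∠GAI = 76.33°
After 2 steps:
- ∠ADI = 118.02°
- ∠AID = 31.98°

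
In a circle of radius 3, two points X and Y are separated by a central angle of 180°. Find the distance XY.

Drop a perpendicular from the center to the chord, bisecting both the chord and the central angle.
Each half-chord = r sin(θ/2) = 3 sin(90°).
The full chord = 2 × 3 × sin(90°) = 6.

6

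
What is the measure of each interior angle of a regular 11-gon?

Each interior angle of a regular n-gon is (n - 2) * 180 / n.
For n = 11: (11 - 2) * 180 / 11 = 1620/11 = 1620/11 degrees.

1620/11 degrees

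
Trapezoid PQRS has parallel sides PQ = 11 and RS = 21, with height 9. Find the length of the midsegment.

The midsegment of a trapezoid = (base1 + base2) / 2
midsegment = (11 + 21) / 2
midsegment = 32 / 2
midsegment = 16

16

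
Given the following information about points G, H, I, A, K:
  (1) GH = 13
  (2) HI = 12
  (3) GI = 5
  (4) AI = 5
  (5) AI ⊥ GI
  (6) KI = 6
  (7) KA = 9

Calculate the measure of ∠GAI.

Step 1: By the law of cosines on triangle AIG: AG² = 5² + 5² − 2·5·5·cos(90°) = 50, so AG = 5·√2.
Step 2: By the inverse law of cosines on triangle GAI: cos(∠GAI) = ((5·√2)² + 5² − 5²) / (2·5·√2·5) = 50/70.71 = 0.7071, so ∠GAI = 45°.

Therefore, the measure of angle ∠GAI = 45°.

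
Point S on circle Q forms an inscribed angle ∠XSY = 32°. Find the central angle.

Central angle = 2 × 32° = 64° (inscribed angle theorem).

64°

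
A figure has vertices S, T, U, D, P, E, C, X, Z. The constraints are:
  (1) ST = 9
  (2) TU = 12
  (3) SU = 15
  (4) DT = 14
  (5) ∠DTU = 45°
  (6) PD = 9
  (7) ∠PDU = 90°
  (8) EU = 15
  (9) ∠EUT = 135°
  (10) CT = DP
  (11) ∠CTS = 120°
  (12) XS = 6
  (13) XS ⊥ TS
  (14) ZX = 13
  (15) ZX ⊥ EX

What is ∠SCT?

From the given relations: CT = DP = 9.
Step 1: By the law of cosines on triangle CTS: CS² = 9² + 9² − 2·9·9·cos(120°) = 243, so CS = 9·√3.
Step 2: By the inverse law of cosines on triangle SCT: cos(∠SCT) = ((9·√3)² + 9² − 9²) / (2·9·√3·9) = 243/280.59 = 0.866, so ∠SCT = 30°.

Therefore, the measure of angle ∠SCT = 30°.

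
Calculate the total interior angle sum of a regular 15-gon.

The sum of interior angles of an n-sided polygon is (n - 2) * 180.
For n = 15: (15 - 2) * 180 = 13 * 180 = 2340 degrees.

2340 degrees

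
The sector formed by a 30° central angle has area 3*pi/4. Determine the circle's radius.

Sector area A = πr² × θ/360, so r² = 360A / (πθ).
r² = 360 × 3*pi/4 / (π × 30)
r² = 9
r = 3

3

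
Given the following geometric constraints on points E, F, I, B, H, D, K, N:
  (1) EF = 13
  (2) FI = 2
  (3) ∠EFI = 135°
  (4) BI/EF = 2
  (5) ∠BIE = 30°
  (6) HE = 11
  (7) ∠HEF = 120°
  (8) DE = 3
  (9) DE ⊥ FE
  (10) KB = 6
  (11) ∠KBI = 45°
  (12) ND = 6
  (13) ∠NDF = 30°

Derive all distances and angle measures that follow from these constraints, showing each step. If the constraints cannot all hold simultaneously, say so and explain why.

The constraints are consistent.

From the given relations:
  BI = 2·EF = 2·13 = 26

Step 1: From EF = 13, FI = 2, and ∠EFI = 135°, by the law of cosines:
  EI² = EF² + FI² - 2·EF·FI·cos(135°) = 169 + 4 + 36.77 = 209.8
  EI ≈ 14.48

Step 2: From FE = 13, EH = 11, and ∠FEH = 120°, by the law of cosines:
  FH² = FE² + EH² - 2·FE·EH·cos(120°) = 169 + 121 + 143 = 433
  FH ≈ 20.81

Step 3: From FE = 13, ED = 3, and ∠FED = 90°, by the law of cosines:
  FD² = FE² + ED² - 2·FE·ED·cos(90°) = 169 + 9 - 0 = 178
  FD = √178

Step 4: From IB = 26, BK = 6, and ∠IBK = 45°, by the law of cosines:
  IK² = IB² + BK² - 2·IB·BK·cos(45°) = 676 + 36 - 220.6 = 491.4
  IK ≈ 22.17

Step 5: From EI = 14.48, IB = 26, and ∠EIB = 30°, by the law of cosines:
  EB² = EI² + IB² - 2·EI·IB·cos(30°) = 209.8 + 676 - 652.2 = 233.5
  EB ≈ 15.28

Step 6: From FD = √178, DN = 6, and ∠FDN = 30°, by the law of cosines:
  FN² = FD² + DN² - 2·FD·DN·cos(30°) = 178 + 36 - 138.7 = 75.35
  FN ≈ 8.68

Step 7: From EF = 13, EI = 14.48, FI = 2, by the inverse law of cosines:
  cos(∠FEI) = (EF² + EI² - FI²) / (2·EF·EI)
  ∠FEI = 5.6°

Step 8: From FD = √178, FE = 13, DE = 3, by the inverse law of cosines:
  cos(∠DFE) = (FD² + FE² - DE²) / (2·FD·FE)
  ∠DFE = 12.99°

Step 9: From FE = 13, FH = 20.81, EH = 11, by the inverse law of cosines:
  cos(∠EFH) = (FE² + FH² - EH²) / (2·FE·FH)
  ∠EFH = 27.25°

Step 10: From IB = 26, IK = 22.17, BK = 6, by the inverse law of cosines:
  cos(∠BIK) = (IB² + IK² - BK²) / (2·IB·IK)
  ∠BIK = 11.03°

Step 11: From IE = 14.48, IF = 2, EF = 13, by the inverse law of cosines:
  cos(∠EIF) = (IE² + IF² - EF²) / (2·IE·IF)
  ∠EIF = 39.4°

Step 12: From HE = 11, HF = 20.81, EF = 13, by the inverse law of cosines:
  cos(∠EHF) = (HE² + HF² - EF²) / (2·HE·HF)
  ∠EHF = 32.75°

Step 13: From DE = 3, DF = √178, EF = 13, by the inverse law of cosines:
  cos(∠EDF) = (DE² + DF² - EF²) / (2·DE·DF)
  ∠EDF = 77.01°

Step 14: From KB = 6, KI = 22.17, BI = 26, by the inverse law of cosines:
  cos(∠BKI) = (KB² + KI² - BI²) / (2·KB·KI)
  ∠BKI = 123.97°

Step 15: From EB = 15.28, EI = 14.48, BI = 26, by the inverse law of cosines:
  cos(∠BEI) = (EB² + EI² - BI²) / (2·EB·EI)
  ∠BEI = 121.71°

Step 16: From FD = √178, FN = 8.68, DN = 6, by the inverse law of cosines:
  cos(∠DFN) = (FD² + FN² - DN²) / (2·FD·FN)
  ∠DFN = 20.22°

Step 17: From BE = 15.28, BI = 26, EI = 14.48, by the inverse law of cosines:
  cos(∠EBI) = (BE² + BI² - EI²) / (2·BE·BI)
  ∠EBI = 28.29°

Step 18: From ND = 6, NF = 8.68, DF = √178, by the inverse law of cosines:
  cos(∠DNF) = (ND² + NF² - DF²) / (2·ND·NF)
  ∠DNF = 129.78°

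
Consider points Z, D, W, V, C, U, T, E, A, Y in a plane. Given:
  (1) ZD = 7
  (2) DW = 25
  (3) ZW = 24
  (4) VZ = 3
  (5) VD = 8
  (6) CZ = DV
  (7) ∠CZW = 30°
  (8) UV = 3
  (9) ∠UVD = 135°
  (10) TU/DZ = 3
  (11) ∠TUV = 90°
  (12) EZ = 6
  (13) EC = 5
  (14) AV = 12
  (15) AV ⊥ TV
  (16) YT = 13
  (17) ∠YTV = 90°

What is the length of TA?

From the given relations: TU = 3·DZ = 3·7 = 21.
Step 1: By the law of cosines on triangle VUT: VT² = 3² + 21² − 2·3·21·cos(90°) = 450, so VT = 15·√2.
Step 2: By the law of cosines on triangle TVA: TA² = (15·√2)² + 12² − 2·15·√2·12·cos(90°) = 594, so TA = 3·√66.

Therefore, the length of TA = 3·√66.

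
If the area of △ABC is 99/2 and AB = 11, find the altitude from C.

Rearranging the area formula Area = (1/2) * base * height:
height = 2 * Area / base = 2 * 99/2 / 11 = 9.

9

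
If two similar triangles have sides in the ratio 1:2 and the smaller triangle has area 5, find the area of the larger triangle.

The ratio of areas of similar triangles = (side ratio)^2.
Side ratio = 1:2, so area ratio = 1:4.
Area of the larger triangle / Area of the smaller triangle = 4/1
Area of the larger triangle = 5 * 4/1 = 20

20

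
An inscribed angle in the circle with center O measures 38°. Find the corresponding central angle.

The inscribed angle theorem states that a central angle is always twice any inscribed angle that subtends the same arc.
Since the inscribed angle is 38°, the central angle = 2 × 38° = 76°.

76°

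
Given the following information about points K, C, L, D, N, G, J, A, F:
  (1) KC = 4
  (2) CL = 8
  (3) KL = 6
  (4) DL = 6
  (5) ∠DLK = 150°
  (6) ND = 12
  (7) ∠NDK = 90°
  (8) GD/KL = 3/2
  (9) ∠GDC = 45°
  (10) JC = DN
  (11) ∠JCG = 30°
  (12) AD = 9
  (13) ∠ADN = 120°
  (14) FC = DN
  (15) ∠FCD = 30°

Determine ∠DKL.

Step 1: By the law of cosines on triangle KLD: KD² = 6² + 6² − 2·6·6·cos(150°) = 134.35, so KD ≈ 11.59.
Step 2: By the inverse law of cosines on triangle DKL: cos(∠DKL) = (11.59² + 6² − 6²) / (2·11.59·6) = 134.35/139.09 = 0.9659, so ∠DKL = 15°.

Therefore, the measure of angle ∠DKL = 15°.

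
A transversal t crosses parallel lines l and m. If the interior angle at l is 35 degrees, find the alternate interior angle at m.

Alternate interior angles formed by parallel lines and a transversal are equal.
The given angle is 35 degrees.
The alternate interior angle = 35 degrees.

35 degrees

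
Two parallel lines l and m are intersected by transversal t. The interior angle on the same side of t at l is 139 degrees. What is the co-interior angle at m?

Co-interior angles sum to 180: 180 - 139 = 41 degrees.

41 degrees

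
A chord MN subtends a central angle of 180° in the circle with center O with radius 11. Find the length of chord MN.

Drop a perpendicular from the center to the chord, bisecting both the chord and the central angle.
Each half-chord = r sin(θ/2) = 11 sin(90°).
The full chord = 2 × 11 × sin(90°) = 22.

22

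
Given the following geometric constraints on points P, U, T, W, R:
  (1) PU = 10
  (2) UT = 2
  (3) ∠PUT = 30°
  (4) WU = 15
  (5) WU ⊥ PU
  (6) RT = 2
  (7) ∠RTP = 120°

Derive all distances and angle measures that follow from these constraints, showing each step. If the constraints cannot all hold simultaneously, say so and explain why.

The constraints are consistent.

Step 1: From PU = 10, UT = 2, and ∠PUT = 30°, by the law of cosines:
  PT² = PU² + UT² - 2·PU·UT·cos(30°) = 100 + 4 - 34.64 = 69.36
  PT ≈ 8.33

Step 2: From PU = 10, UW = 15, and ∠PUW = 90°, by the law of cosines:
  PW² = PU² + UW² - 2·PU·UW·cos(90°) = 100 + 225 - 0 = 325
  PW = 5·√13

Step 3: From PT = 8.33, TR = 2, and ∠PTR = 120°, by the law of cosines:
  PR² = PT² + TR² - 2·PT·TR·cos(120°) = 69.36 + 4 + 16.66 = 90.02
  PR ≈ 9.49

Step 4: From PT = 8.33, PU = 10, TU = 2, by the inverse law of cosines:
  cos(∠TPU) = (PT² + PU² - TU²) / (2·PT·PU)
  ∠TPU = 6.9°

Step 5: From PU = 10, PW = 5·√13, UW = 15, by the inverse law of cosines:
  cos(∠UPW) = (PU² + PW² - UW²) / (2·PU·PW)
  ∠UPW = 56.31°

Step 6: From TP = 8.33, TU = 2, PU = 10, by the inverse law of cosines:
  cos(∠PTU) = (TP² + TU² - PU²) / (2·TP·TU)
  ∠PTU = 143.1°

Step 7: From WP = 5·√13, WU = 15, PU = 10, by the inverse law of cosines:
  cos(∠PWU) = (WP² + WU² - PU²) / (2·WP·WU)
  ∠PWU = 33.69°

Step 8: From PR = 9.49, PT = 8.33, RT = 2, by the inverse law of cosines:
  cos(∠RPT) = (PR² + PT² - RT²) / (2·PR·PT)
  ∠RPT = 10.52°

Step 9: From RP = 9.49, RT = 2, PT = 8.33, by the inverse law of cosines:
  cos(∠PRT) = (RP² + RT² - PT²) / (2·RP·RT)
  ∠PRT = 49.48°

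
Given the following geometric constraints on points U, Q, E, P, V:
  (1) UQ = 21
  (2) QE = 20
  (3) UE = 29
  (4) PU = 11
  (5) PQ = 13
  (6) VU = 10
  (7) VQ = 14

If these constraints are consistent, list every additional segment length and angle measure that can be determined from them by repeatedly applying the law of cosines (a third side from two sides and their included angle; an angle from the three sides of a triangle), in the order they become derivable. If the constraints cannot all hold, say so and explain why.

The constraints are consistent. Derivable facts, in order:
After 1 step:
- ∠EQU = 90°
- ∠EUQ = 43.6°
- ∠PQU = 26.41°
- ∠PUQ = 31.72°
- ∠QEU = 46.4°
- ∠QPU = 121.87°
- ∠QUV = 34.77°
- ∠QVU = 121.19°
- ∠UQV = 24.04°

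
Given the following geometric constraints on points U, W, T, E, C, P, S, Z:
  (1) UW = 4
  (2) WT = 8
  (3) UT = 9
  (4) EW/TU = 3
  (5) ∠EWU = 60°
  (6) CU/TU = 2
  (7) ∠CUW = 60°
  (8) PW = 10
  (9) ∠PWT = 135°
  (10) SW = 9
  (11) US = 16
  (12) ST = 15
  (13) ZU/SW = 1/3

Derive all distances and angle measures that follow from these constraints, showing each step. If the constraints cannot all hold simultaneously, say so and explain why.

These constraints are not satisfiable: by the triangle inequality in triangle WUS, (1) UW = 4 and (10) SW = 9 force US ≤ 4 + 9 = 13, but (11) says US = 16. No planar figure meets all of them, so nothing further can be derived.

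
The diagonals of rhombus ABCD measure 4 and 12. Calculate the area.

Area of a rhombus = (d1 * d2) / 2
Area = (4 * 12) / 2
Area = 48 / 2
Area = 24

24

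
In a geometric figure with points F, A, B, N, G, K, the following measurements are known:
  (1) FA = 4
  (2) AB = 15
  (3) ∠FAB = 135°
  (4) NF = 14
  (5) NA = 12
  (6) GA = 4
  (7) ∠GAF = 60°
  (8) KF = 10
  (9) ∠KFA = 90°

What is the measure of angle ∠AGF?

Step 1: By the law of cosines on triangle GAF: GF² = 4² + 4² − 2·4·4·cos(60°) = 16, so GF = 4.
Step 2: By the inverse law of cosines on triangle AGF: cos(∠AGF) = (4² + 4² − 4²) / (2·4·4) = 16/32 = 0.5, so ∠AGF = 60°.

Therefore, the measure of angle ∠AGF = 60°.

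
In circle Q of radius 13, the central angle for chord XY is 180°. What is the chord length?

Drop a perpendicular from the center to the chord, bisecting both the chord and the central angle.
Each half-chord = r sin(θ/2) = 13 sin(90°).
The full chord = 2 × 13 × sin(90°) = 26.

26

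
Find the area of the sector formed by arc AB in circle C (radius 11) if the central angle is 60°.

Sector area = π(11²)(1/6) = 121*pi/6

121*pi/6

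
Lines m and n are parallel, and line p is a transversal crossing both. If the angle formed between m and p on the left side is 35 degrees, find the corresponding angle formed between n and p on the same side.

Corresponding angles formed by parallel lines and a transversal are equal.
The given angle is 35 degrees.
The corresponding angle = 35 degrees.

35 degrees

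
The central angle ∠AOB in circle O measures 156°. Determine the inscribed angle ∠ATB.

An inscribed angle intercepts an arc from a point on the circle, while the central angle intercepts the same arc from the center.
The inscribed angle is always half the central angle: 156° / 2 = 78°.

78°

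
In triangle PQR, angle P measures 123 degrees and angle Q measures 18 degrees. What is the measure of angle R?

angle R = 180 - 123 - 18 = 39 degrees.

39 degrees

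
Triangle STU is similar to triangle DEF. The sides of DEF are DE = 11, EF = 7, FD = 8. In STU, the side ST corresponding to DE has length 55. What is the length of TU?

Since the triangles are similar, the ratio of corresponding sides is constant.
Scale factor k = ST / DE = 55 / 11 = 5
TU = k * EF = 5 * 7 = 35

35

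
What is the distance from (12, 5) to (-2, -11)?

d = sqrt((-2 - 12)^2 + (-11 - 5)^2)
d = sqrt(-14^2 + -16^2)
d = sqrt(196 + 256)
d = sqrt(452) = 2*sqrt(113)

2*sqrt(113)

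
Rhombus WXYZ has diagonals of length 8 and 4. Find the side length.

The diagonals of a rhombus bisect each other at right angles.
Half-diagonals: 8/2 = 4 and 4/2 = 2
side = sqrt(4^2 + 2^2)
side = sqrt(16 + 4)
side = sqrt(20) = 2*sqrt(5)

2*sqrt(5)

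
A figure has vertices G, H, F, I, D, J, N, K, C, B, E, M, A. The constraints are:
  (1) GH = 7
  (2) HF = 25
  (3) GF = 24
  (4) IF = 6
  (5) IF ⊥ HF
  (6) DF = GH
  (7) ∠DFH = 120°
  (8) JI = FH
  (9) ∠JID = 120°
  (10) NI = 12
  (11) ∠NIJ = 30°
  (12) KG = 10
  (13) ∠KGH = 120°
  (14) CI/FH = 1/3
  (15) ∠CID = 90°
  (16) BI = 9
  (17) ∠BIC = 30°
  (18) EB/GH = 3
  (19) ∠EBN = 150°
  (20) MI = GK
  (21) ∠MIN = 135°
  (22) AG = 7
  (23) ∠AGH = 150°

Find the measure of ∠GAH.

Step 1: By the law of cosines on triangle AGH: AH² = 7² + 7² − 2·7·7·cos(150°) = 182.87, so AH ≈ 13.52.
Step 2: By the inverse law of cosines on triangle GAH: cos(∠GAH) = (7² + 13.52² − 7²) / (2·7·13.52) = 182.87/189.32 = 0.9659, so ∠GAH = 15°.

Therefore, the measure of angle ∠GAH = 15°.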